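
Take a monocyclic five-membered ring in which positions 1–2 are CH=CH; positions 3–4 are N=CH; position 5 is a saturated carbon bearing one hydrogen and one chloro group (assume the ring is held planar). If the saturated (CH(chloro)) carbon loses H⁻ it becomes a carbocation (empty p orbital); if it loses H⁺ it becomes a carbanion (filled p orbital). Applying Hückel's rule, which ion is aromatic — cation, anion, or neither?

The anion

In either ion the ring is fully conjugated: every atom, including the new sp² carbon, supplies a p orbital.
Cation: 2 × 2 + 0 = 4 π electrons → 4(1), antiaromatic.
Anion: 2 × 2 + 2 = 6 π electrons → 4(1)+2, aromatic.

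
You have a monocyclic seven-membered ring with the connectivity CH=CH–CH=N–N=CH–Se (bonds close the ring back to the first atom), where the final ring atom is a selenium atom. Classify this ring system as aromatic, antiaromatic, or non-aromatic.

Antiaromatic

Check conjugation: every atom in a ring double bond is sp² and brings one electron to the p orbital; the doubly-bonded nitrogens are pyridine-type — their lone pairs lie in the ring plane, leaving one electron in the p orbital; the selenium donates one lone pair from its p orbital — every position has a p orbital, so the cyclic π system is continuous.
Tallying contributions gives 3 × 2 = 6 from the double-bond units + 2 from the Se atom = 8.
With 8 = 4·2 π electrons, Hückel's rule classifies the planar ring as antiaromatic.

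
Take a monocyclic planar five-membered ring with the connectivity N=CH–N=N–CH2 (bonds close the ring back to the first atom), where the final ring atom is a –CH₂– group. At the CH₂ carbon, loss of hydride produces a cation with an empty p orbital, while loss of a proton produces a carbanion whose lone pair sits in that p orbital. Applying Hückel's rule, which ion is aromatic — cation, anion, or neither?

In either ion the ring is fully conjugated: every atom, including the new sp² carbon, supplies a p orbital.
Cation: 2 × 2 + 0 = 4 π electrons → 4(1), antiaromatic.
Anion: 2 × 2 + 2 = 6 π electrons → 4(1)+2, aromatic.

The anion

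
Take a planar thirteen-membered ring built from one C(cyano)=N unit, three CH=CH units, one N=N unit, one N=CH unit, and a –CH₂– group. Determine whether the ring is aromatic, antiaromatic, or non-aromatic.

Non-aromatic

The CH2 carbon is saturated: the tetrahedral CH₂ carbon is sp³ and has no p orbital in the ring π system. Conjugation is not continuous around the ring.
Hückel's rule only applies to fully conjugated rings, so this one is simply non-aromatic.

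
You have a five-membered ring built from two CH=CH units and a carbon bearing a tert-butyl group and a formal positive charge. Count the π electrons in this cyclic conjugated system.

4

All ring atoms are sp² and supply a p orbital to the ring (every atom in a ring double bond is sp² and brings one electron to the p orbital; the carbocation has an empty p orbital); the conjugation is uninterrupted.
Adding the contributions, 2 × 2 = 4 from the double-bond units + 0 from the C(tert-butyl)(+) atom = 4.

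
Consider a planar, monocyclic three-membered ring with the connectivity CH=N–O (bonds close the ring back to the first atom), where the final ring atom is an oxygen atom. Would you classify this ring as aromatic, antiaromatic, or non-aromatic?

Every ring atom contributes a p orbital perpendicular to the ring (each doubly-bonded ring atom is sp² with one p-orbital electron; each sp² =N– keeps its lone pair in-plane and puts one electron into the π system; the oxygen donates one lone pair from its p orbital), so the π system is cyclic and fully conjugated.
Adding the contributions, 1 × 2 = 2 from the double-bond unit + 2 from the O atom = 4.
4 is a 4n count (n = 1), so the planar conjugated ring is antiaromatic.

Antiaromatic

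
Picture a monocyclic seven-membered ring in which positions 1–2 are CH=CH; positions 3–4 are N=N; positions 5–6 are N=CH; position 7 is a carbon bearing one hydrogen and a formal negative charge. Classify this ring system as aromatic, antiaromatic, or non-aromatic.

Antiaromatic

Every ring atom contributes a p orbital perpendicular to the ring (every atom in a ring double bond is sp² and brings one electron to the p orbital; each =N– nitrogen is pyridine-type (lone pair in the sp² plane, one electron in the p orbital); the carbanion's lone pair occupies the p orbital), so the π system is cyclic and fully conjugated.
Counting π electrons: 3 × 2 = 6 from the double-bond units + 2 from the CH(-) atom = 8.
A 4n π count (8, n = 2) in a planar conjugated ring means antiaromatic.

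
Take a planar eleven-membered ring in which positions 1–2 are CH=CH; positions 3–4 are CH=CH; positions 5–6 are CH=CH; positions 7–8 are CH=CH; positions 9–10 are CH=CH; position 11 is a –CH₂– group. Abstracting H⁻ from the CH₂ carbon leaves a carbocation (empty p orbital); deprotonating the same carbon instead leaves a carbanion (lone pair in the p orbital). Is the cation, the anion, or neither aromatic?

The cation

Both ions have a continuous loop of p orbitals — each ring atom is sp².
Cation: 5 × 2 + 0 = 10 π electrons → 4(2)+2, aromatic.
Anion: 5 × 2 + 2 = 12 π electrons → 4(3), antiaromatic.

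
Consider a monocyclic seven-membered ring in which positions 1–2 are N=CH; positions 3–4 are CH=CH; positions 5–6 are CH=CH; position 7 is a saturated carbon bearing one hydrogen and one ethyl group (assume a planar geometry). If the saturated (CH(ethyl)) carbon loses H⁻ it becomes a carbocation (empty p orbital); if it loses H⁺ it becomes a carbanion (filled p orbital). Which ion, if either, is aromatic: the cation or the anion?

The cation

Once that carbon is sp², every ring atom has a p orbital and both ions are fully conjugated.
Cation: 3 × 2 + 0 = 6 π electrons → 4(1)+2, aromatic.
Anion: 3 × 2 + 2 = 8 π electrons → 4(2), antiaromatic.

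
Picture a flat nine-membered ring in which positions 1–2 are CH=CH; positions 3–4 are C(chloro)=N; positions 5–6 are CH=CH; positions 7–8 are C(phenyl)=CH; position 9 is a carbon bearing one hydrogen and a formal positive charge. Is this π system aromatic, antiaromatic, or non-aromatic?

Antiaromatic

The p orbitals form a continuous loop: the double-bond atoms are sp², each contributing one p electron; the doubly-bonded nitrogens are pyridine-type — their lone pairs lie in the ring plane, leaving one electron in the p orbital; the carbocation has an empty p orbital. The ring is fully conjugated.
π-electron count: 4 × 2 = 8 from the double-bond units + 0 from the CH(+) atom = 8.
8 is a 4n count (n = 2), so the planar conjugated ring is antiaromatic.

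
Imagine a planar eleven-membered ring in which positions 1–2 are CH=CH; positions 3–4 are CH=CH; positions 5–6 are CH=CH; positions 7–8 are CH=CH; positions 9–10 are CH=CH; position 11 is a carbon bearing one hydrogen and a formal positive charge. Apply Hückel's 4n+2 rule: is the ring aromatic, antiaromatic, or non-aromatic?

Every ring atom contributes a p orbital perpendicular to the ring (every atom in a ring double bond is sp² and brings one electron to the p orbital; the carbocation has an empty p orbital), so the π system is cyclic and fully conjugated.
Adding the contributions, 5 × 2 = 10 from the double-bond units + 0 from the CH(+) atom = 10.
With 10 π electrons (n = 2), the Hückel 4n+2 condition holds.

Aromatic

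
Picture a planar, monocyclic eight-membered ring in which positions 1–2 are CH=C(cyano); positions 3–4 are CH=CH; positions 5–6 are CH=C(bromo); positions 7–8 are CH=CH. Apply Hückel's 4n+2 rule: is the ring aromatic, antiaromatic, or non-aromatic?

The p orbitals form a continuous loop: each doubly-bonded ring atom is sp² with one p-orbital electron. The ring is fully conjugated.
Counting π electrons: 4 × 2 = 8 from the 4 double-bond units.
8 is a 4n count (n = 2), so the planar conjugated ring is antiaromatic.

Antiaromatic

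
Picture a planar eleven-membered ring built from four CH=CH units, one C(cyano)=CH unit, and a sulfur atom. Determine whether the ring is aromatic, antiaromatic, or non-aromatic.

Check conjugation: the double-bond atoms are sp², each contributing one p electron; the sulfur donates one lone pair from its p orbital — every position has a p orbital, so the cyclic π system is continuous.
π-electron count: 5 × 2 = 10 from the double-bond units + 2 from the S atom = 12.
With 12 = 4·3 π electrons, Hückel's rule classifies the planar ring as antiaromatic.

Antiaromatic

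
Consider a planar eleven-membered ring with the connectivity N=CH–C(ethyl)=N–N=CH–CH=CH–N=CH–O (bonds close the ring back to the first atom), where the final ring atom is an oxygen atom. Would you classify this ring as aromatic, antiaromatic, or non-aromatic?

Every ring atom contributes a p orbital perpendicular to the ring (the double-bond atoms are sp², each contributing one p electron; the doubly-bonded nitrogens are pyridine-type — their lone pairs lie in the ring plane, leaving one electron in the p orbital; the oxygen donates one lone pair from its p orbital), so the π system is cyclic and fully conjugated.
Tallying contributions gives 5 × 2 = 10 from the double-bond units + 2 from the O atom = 12.
12 = 4(3); a planar, fully conjugated 4n system is antiaromatic.

Antiaromatic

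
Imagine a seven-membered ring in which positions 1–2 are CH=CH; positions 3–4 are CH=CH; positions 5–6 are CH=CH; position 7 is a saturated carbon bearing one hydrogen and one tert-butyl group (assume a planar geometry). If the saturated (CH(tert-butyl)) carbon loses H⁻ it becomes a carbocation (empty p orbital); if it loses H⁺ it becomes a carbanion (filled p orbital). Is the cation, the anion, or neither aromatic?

The cation

In either ion the ring is fully conjugated: every atom, including the new sp² carbon, supplies a p orbital.
Cation: 3 × 2 + 0 = 6 π electrons → 4(1)+2, aromatic.
Anion: 3 × 2 + 2 = 8 π electrons → 4(2), antiaromatic.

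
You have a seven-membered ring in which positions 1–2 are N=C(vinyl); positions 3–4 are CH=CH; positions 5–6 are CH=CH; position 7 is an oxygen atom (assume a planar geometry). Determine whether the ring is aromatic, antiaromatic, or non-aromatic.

Antiaromatic

Every ring atom contributes a p orbital perpendicular to the ring (each doubly-bonded ring atom is sp² with one p-orbital electron; each sp² =N– keeps its lone pair in-plane and puts one electron into the π system; the oxygen donates one lone pair from its p orbital), so the π system is cyclic and fully conjugated.
π-electron count: 3 × 2 = 6 from the double-bond units + 2 from the O atom = 8.
A 4n π count (8, n = 2) in a planar conjugated ring means antiaromatic.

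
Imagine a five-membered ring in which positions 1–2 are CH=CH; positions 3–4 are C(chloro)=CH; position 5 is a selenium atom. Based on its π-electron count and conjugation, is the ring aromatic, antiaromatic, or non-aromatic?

Aromatic

All ring atoms are sp² and supply a p orbital to the ring (the double-bond atoms are sp², each contributing one p electron; the selenium donates one lone pair from its p orbital); the conjugation is uninterrupted.
π-electron count: 2 × 2 = 4 from the double-bond units + 2 from the Se atom = 6.
With 6 π electrons (n = 1), the Hückel 4n+2 condition holds.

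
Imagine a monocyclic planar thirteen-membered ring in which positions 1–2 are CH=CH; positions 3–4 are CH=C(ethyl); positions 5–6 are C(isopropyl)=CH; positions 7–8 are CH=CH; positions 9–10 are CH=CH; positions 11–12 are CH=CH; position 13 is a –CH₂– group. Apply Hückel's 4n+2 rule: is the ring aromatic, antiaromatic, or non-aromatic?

Non-aromatic

The CH2 carbon is saturated: the tetrahedral CH₂ carbon is sp³ and has no p orbital in the ring π system. Conjugation is not continuous around the ring.
Broken conjugation rules out both aromaticity and antiaromaticity.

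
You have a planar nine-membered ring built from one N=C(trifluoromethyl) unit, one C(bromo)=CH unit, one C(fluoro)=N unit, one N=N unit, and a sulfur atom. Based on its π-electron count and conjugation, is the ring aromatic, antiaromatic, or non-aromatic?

Aromatic

Check conjugation: each doubly-bonded ring atom is sp² with one p-orbital electron; the doubly-bonded nitrogens are pyridine-type — their lone pairs lie in the ring plane, leaving one electron in the p orbital; the sulfur donates one lone pair from its p orbital — every position has a p orbital, so the cyclic π system is continuous.
Tallying contributions gives 4 × 2 = 8 from the double-bond units + 2 from the S atom = 10.
With 10 π electrons (n = 2), the Hückel 4n+2 condition holds.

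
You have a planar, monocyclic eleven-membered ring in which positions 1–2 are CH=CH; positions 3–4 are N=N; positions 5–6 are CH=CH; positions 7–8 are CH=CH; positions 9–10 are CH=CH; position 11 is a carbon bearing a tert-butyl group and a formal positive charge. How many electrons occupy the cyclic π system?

The p orbitals form a continuous loop: the double-bond atoms are sp², each contributing one p electron; each =N– nitrogen is pyridine-type (lone pair in the sp² plane, one electron in the p orbital); the carbocation has an empty p orbital. The ring is fully conjugated.
π-electron count: 5 × 2 = 10 from the double-bond units + 0 from the C(tert-butyl)(+) atom = 10.

10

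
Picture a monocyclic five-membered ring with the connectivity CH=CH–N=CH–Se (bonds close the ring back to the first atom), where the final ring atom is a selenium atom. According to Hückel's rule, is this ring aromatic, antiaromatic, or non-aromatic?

The p orbitals form a continuous loop: every atom in a ring double bond is sp² and brings one electron to the p orbital; the doubly-bonded nitrogens are pyridine-type — their lone pairs lie in the ring plane, leaving one electron in the p orbital; the selenium donates one lone pair from its p orbital. The ring is fully conjugated.
Tallying contributions gives 2 × 2 = 4 from the double-bond units + 2 from the Se atom = 6.
That gives a 4n+2 count (6, n = 1).

Aromatic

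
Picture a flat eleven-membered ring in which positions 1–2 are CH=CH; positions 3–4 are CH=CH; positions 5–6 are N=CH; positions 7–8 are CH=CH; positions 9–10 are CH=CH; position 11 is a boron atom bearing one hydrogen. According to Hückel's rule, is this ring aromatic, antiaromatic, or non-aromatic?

Aromatic

The p orbitals form a continuous loop: every atom in a ring double bond is sp² and brings one electron to the p orbital; each =N– nitrogen is pyridine-type (lone pair in the sp² plane, one electron in the p orbital); the boron has an empty p orbital. The ring is fully conjugated.
Tallying contributions gives 5 × 2 = 10 from the double-bond units + 0 from the BH atom = 10.
Since 10 = 4·2 + 2, the ring meets the 4n+2 criterion.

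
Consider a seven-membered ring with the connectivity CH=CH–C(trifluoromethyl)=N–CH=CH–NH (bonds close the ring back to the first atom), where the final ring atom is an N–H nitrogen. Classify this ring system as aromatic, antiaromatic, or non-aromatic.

All ring atoms are sp² and supply a p orbital to the ring (the double-bond atoms are sp², each contributing one p electron; the doubly-bonded nitrogens are pyridine-type — their lone pairs lie in the ring plane, leaving one electron in the p orbital; the pyrrole-type nitrogen donates its lone pair from the p orbital); the conjugation is uninterrupted.
Adding the contributions, 3 × 2 = 6 from the double-bond units + 2 from the NH atom = 8.
A 4n π count (8, n = 2) in a planar conjugated ring means antiaromatic.

Antiaromatic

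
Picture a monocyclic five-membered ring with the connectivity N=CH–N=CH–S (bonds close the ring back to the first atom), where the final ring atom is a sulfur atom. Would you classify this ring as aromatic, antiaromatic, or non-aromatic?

Aromatic

Every ring atom contributes a p orbital perpendicular to the ring (each doubly-bonded ring atom is sp² with one p-orbital electron; each =N– nitrogen is pyridine-type (lone pair in the sp² plane, one electron in the p orbital); the sulfur donates one lone pair from its p orbital), so the π system is cyclic and fully conjugated.
π-electron count: 2 × 2 = 4 from the double-bond units + 2 from the S atom = 6.
That gives a 4n+2 count (6, n = 1).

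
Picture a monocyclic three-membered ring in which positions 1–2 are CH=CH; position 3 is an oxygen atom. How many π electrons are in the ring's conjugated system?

Every ring atom contributes a p orbital perpendicular to the ring (every atom in a ring double bond is sp² and brings one electron to the p orbital; the oxygen donates one lone pair from its p orbital), so the π system is cyclic and fully conjugated.
Tallying contributions gives 1 × 2 = 2 from the double-bond unit + 2 from the O atom = 4.

4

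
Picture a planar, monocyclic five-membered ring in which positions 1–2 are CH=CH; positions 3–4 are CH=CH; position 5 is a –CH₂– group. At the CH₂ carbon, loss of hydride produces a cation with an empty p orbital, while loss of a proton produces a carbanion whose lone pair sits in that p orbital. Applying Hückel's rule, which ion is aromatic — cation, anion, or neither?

The anion

Once that carbon is sp², every ring atom has a p orbital and both ions are fully conjugated.
Cation: 2 × 2 + 0 = 4 π electrons → 4(1), antiaromatic.
Anion: 2 × 2 + 2 = 6 π electrons → 4(1)+2, aromatic.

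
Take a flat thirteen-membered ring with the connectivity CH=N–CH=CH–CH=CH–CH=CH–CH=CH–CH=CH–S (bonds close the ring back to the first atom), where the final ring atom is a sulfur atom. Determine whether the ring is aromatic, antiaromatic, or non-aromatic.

Check conjugation: the double-bond atoms are sp², each contributing one p electron; each =N– nitrogen is pyridine-type (lone pair in the sp² plane, one electron in the p orbital); the sulfur donates one lone pair from its p orbital — every position has a p orbital, so the cyclic π system is continuous.
Counting π electrons: 6 × 2 = 12 from the double-bond units + 2 from the S atom = 14.
Since 14 = 4·3 + 2, the ring meets the 4n+2 criterion.

Aromatic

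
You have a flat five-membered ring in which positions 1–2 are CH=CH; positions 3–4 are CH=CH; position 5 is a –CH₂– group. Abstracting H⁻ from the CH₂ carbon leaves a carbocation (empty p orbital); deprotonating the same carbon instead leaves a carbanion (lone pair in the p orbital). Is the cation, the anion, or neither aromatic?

The anion

In both ions every ring atom is sp² and contributes a p orbital, so both rings are fully conjugated.
Cation: 2 × 2 + 0 = 4 π electrons → 4(1), antiaromatic.
Anion: 2 × 2 + 2 = 6 π electrons → 4(1)+2, aromatic.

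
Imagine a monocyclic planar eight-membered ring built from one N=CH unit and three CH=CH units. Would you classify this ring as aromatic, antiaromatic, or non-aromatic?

All ring atoms are sp² and supply a p orbital to the ring (the double-bond atoms are sp², each contributing one p electron; each sp² =N– keeps its lone pair in-plane and puts one electron into the π system); the conjugation is uninterrupted.
Counting π electrons: 4 × 2 = 8 from the 4 double-bond units.
8 = 4(2); a planar, fully conjugated 4n system is antiaromatic.

Antiaromatic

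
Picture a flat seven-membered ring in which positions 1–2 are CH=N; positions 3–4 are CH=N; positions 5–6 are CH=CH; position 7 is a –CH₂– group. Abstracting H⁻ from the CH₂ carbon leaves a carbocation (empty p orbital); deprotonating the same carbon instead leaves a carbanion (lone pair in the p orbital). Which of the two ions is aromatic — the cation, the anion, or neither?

The cation

Once that carbon is sp², every ring atom has a p orbital and both ions are fully conjugated.
Cation: 3 × 2 + 0 = 6 π electrons → 4(1)+2, aromatic.
Anion: 3 × 2 + 2 = 8 π electrons → 4(2), antiaromatic.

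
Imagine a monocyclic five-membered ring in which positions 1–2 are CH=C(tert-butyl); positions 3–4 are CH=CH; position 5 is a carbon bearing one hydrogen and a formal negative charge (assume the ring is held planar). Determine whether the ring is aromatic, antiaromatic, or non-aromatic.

The p orbitals form a continuous loop: each doubly-bonded ring atom is sp² with one p-orbital electron; the carbanion's lone pair occupies the p orbital. The ring is fully conjugated.
Tallying contributions gives 2 × 2 = 4 from the double-bond units + 2 from the CH(-) atom = 6.
Since 6 = 4·1 + 2, the ring meets the 4n+2 criterion.

Aromatic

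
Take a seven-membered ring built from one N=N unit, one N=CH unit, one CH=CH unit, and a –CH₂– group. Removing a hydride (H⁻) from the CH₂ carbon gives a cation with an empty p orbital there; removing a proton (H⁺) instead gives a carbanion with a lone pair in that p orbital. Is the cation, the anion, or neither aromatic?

The cation

In either ion the ring is fully conjugated: every atom, including the new sp² carbon, supplies a p orbital.
Cation: 3 × 2 + 0 = 6 π electrons → 4(1)+2, aromatic.
Anion: 3 × 2 + 2 = 8 π electrons → 4(2), antiaromatic.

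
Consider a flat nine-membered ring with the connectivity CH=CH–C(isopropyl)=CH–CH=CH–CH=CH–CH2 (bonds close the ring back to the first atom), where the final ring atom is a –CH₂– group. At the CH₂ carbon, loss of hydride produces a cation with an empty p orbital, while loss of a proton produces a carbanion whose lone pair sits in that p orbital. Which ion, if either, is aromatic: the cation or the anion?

The anion

Once that carbon is sp², every ring atom has a p orbital and both ions are fully conjugated.
Cation: 4 × 2 + 0 = 8 π electrons → 4(2), antiaromatic.
Anion: 4 × 2 + 2 = 10 π electrons → 4(2)+2, aromatic.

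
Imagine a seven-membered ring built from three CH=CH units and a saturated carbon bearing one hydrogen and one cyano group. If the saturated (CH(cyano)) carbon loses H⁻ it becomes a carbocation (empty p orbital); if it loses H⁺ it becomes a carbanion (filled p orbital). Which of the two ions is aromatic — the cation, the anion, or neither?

In both ions every ring atom is sp² and contributes a p orbital, so both rings are fully conjugated.
Cation: 3 × 2 + 0 = 6 π electrons → 4(1)+2, aromatic.
Anion: 3 × 2 + 2 = 8 π electrons → 4(2), antiaromatic.

The cation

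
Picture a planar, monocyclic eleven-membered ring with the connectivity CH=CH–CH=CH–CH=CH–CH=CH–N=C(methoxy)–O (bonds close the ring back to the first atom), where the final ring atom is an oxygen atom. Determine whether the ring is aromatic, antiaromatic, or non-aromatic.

Antiaromatic

All ring atoms are sp² and supply a p orbital to the ring (each doubly-bonded ring atom is sp² with one p-orbital electron; each sp² =N– keeps its lone pair in-plane and puts one electron into the π system; the oxygen donates one lone pair from its p orbital); the conjugation is uninterrupted.
Counting π electrons: 5 × 2 = 10 from the double-bond units + 2 from the O atom = 12.
With 12 = 4·3 π electrons, Hückel's rule classifies the planar ring as antiaromatic.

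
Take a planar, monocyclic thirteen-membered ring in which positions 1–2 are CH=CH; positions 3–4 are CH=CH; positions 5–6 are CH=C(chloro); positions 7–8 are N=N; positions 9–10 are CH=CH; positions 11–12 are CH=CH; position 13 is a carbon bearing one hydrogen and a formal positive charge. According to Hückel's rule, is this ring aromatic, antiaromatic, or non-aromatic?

Antiaromatic

Every ring atom contributes a p orbital perpendicular to the ring (the double-bond atoms are sp², each contributing one p electron; each sp² =N– keeps its lone pair in-plane and puts one electron into the π system; the carbocation has an empty p orbital), so the π system is cyclic and fully conjugated.
Tallying contributions gives 6 × 2 = 12 from the double-bond units + 0 from the CH(+) atom = 12.
12 = 4(3); a planar, fully conjugated 4n system is antiaromatic.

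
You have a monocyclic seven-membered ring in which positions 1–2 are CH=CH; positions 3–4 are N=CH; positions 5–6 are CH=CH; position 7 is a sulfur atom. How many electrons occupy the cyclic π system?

8

Check conjugation: every atom in a ring double bond is sp² and brings one electron to the p orbital; each =N– nitrogen is pyridine-type (lone pair in the sp² plane, one electron in the p orbital); the sulfur donates one lone pair from its p orbital — every position has a p orbital, so the cyclic π system is continuous.
Adding the contributions, 3 × 2 = 6 from the double-bond units + 2 from the S atom = 8.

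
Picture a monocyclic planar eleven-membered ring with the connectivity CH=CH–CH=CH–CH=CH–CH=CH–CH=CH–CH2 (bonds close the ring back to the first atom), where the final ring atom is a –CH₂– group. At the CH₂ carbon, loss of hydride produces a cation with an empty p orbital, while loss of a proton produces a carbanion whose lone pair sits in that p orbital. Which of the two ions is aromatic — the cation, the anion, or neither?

The cation

Once that carbon is sp², every ring atom has a p orbital and both ions are fully conjugated.
Cation: 5 × 2 + 0 = 10 π electrons → 4(2)+2, aromatic.
Anion: 5 × 2 + 2 = 12 π electrons → 4(3), antiaromatic.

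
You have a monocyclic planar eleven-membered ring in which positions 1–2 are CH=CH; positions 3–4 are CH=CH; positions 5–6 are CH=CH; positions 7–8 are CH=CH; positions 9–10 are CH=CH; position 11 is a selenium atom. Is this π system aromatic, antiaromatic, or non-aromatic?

Antiaromatic

All ring atoms are sp² and supply a p orbital to the ring (every atom in a ring double bond is sp² and brings one electron to the p orbital; the selenium donates one lone pair from its p orbital); the conjugation is uninterrupted.
Adding the contributions, 5 × 2 = 10 from the double-bond units + 2 from the Se atom = 12.
A 4n π count (12, n = 3) in a planar conjugated ring means antiaromatic.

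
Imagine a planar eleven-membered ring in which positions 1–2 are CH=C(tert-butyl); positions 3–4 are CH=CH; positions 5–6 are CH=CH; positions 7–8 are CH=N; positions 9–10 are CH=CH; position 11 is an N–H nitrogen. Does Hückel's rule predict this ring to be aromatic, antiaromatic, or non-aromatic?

The p orbitals form a continuous loop: every atom in a ring double bond is sp² and brings one electron to the p orbital; each sp² =N– keeps its lone pair in-plane and puts one electron into the π system; the pyrrole-type nitrogen donates its lone pair from the p orbital. The ring is fully conjugated.
Adding the contributions, 5 × 2 = 10 from the double-bond units + 2 from the NH atom = 12.
12 = 4(3); a planar, fully conjugated 4n system is antiaromatic.

Antiaromatic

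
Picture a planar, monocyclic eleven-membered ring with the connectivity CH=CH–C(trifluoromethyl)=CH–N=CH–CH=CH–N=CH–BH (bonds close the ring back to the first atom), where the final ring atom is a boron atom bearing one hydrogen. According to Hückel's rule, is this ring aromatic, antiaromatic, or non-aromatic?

All ring atoms are sp² and supply a p orbital to the ring (each doubly-bonded ring atom is sp² with one p-orbital electron; the doubly-bonded nitrogens are pyridine-type — their lone pairs lie in the ring plane, leaving one electron in the p orbital; the boron has an empty p orbital); the conjugation is uninterrupted.
Counting π electrons: 5 × 2 = 10 from the double-bond units + 0 from the BH atom = 10.
That gives a 4n+2 count (10, n = 2).

Aromatic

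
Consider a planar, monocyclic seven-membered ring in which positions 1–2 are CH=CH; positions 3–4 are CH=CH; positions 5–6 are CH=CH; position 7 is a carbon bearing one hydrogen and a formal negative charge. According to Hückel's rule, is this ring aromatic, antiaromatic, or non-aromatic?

Check conjugation: each doubly-bonded ring atom is sp² with one p-orbital electron; the carbanion's lone pair occupies the p orbital — every position has a p orbital, so the cyclic π system is continuous.
Adding the contributions, 3 × 2 = 6 from the double-bond units + 2 from the CH(-) atom = 8.
8 = 4(2); a planar, fully conjugated 4n system is antiaromatic.
(The species described is the cycloheptatrienyl anion.)

Antiaromatic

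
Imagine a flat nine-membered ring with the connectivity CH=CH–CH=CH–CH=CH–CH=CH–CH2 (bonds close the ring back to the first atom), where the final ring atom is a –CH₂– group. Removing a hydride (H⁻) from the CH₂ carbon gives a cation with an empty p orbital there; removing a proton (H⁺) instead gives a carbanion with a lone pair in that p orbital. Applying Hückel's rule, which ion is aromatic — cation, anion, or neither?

The anion

Once that carbon is sp², every ring atom has a p orbital and both ions are fully conjugated.
Cation: 4 × 2 + 0 = 8 π electrons → 4(2), antiaromatic.
Anion: 4 × 2 + 2 = 10 π electrons → 4(2)+2, aromatic.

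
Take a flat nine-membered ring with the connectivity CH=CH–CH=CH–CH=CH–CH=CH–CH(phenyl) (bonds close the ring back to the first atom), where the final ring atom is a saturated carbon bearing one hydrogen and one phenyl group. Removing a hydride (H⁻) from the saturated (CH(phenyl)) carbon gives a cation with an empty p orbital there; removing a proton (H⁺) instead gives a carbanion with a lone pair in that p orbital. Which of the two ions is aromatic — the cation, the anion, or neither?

In either ion the ring is fully conjugated: every atom, including the new sp² carbon, supplies a p orbital.
Cation: 4 × 2 + 0 = 8 π electrons → 4(2), antiaromatic.
Anion: 4 × 2 + 2 = 10 π electrons → 4(2)+2, aromatic.

The anion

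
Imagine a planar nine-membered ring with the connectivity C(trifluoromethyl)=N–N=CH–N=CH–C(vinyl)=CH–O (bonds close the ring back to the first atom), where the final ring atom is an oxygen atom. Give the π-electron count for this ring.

The p orbitals form a continuous loop: the double-bond atoms are sp², each contributing one p electron; the doubly-bonded nitrogens are pyridine-type — their lone pairs lie in the ring plane, leaving one electron in the p orbital; the oxygen donates one lone pair from its p orbital. The ring is fully conjugated.
Adding the contributions, 4 × 2 = 8 from the double-bond units + 2 from the O atom = 10.

10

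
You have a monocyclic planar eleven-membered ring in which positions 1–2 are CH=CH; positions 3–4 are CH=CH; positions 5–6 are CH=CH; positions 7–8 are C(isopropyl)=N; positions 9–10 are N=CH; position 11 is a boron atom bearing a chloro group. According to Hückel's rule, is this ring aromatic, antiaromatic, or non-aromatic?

Every ring atom contributes a p orbital perpendicular to the ring (every atom in a ring double bond is sp² and brings one electron to the p orbital; each sp² =N– keeps its lone pair in-plane and puts one electron into the π system; the boron has an empty p orbital), so the π system is cyclic and fully conjugated.
Counting π electrons: 5 × 2 = 10 from the double-bond units + 0 from the B(chloro) atom = 10.
10 = 4(2) + 2, which satisfies Hückel's 4n+2 rule.

Aromatic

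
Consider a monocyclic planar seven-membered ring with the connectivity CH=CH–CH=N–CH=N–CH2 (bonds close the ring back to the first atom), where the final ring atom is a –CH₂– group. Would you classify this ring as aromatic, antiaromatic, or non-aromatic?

The CH2 position has four σ bonds — the tetrahedral CH₂ carbon is sp³ and has no p orbital in the ring π system — so the cyclic conjugation is interrupted.
Broken conjugation rules out both aromaticity and antiaromaticity.

Non-aromatic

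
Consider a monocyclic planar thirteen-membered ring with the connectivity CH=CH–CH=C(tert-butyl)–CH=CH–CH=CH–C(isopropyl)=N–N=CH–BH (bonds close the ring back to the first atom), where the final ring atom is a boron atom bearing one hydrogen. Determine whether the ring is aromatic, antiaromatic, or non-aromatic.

The p orbitals form a continuous loop: each doubly-bonded ring atom is sp² with one p-orbital electron; each sp² =N– keeps its lone pair in-plane and puts one electron into the π system; the boron has an empty p orbital. The ring is fully conjugated.
π-electron count: 6 × 2 = 12 from the double-bond units + 0 from the BH atom = 12.
With 12 = 4·3 π electrons, Hückel's rule classifies the planar ring as antiaromatic.

Antiaromatic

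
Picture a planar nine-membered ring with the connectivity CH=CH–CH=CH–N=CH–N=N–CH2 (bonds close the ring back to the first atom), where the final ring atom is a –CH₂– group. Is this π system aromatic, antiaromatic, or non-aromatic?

The CH2 carbon is saturated: the tetrahedral CH₂ carbon is sp³ and has no p orbital in the ring π system. Conjugation is not continuous around the ring.
Broken conjugation rules out both aromaticity and antiaromaticity.

Non-aromatic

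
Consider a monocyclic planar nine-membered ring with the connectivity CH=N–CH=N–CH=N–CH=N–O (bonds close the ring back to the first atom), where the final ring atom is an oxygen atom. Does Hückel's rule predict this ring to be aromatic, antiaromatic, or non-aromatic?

The p orbitals form a continuous loop: each doubly-bonded ring atom is sp² with one p-orbital electron; the doubly-bonded nitrogens are pyridine-type — their lone pairs lie in the ring plane, leaving one electron in the p orbital; the oxygen donates one lone pair from its p orbital. The ring is fully conjugated.
Adding the contributions, 4 × 2 = 8 from the double-bond units + 2 from the O atom = 10.
That gives a 4n+2 count (10, n = 2).

Aromatic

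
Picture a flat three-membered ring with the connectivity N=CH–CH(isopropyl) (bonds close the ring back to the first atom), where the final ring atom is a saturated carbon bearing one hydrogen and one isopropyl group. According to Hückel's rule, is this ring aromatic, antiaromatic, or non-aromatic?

The CH(isopropyl) carbon is saturated: that saturated carbon is sp³ and has no p orbital in the ring π system. Conjugation is not continuous around the ring.
Broken conjugation rules out both aromaticity and antiaromaticity.

Non-aromatic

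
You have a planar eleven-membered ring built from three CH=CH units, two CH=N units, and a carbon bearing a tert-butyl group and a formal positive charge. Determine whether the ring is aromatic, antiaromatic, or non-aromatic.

Aromatic

Every ring atom contributes a p orbital perpendicular to the ring (the double-bond atoms are sp², each contributing one p electron; each sp² =N– keeps its lone pair in-plane and puts one electron into the π system; the carbocation has an empty p orbital), so the π system is cyclic and fully conjugated.
Counting π electrons: 5 × 2 = 10 from the double-bond units + 0 from the C(tert-butyl)(+) atom = 10.
That gives a 4n+2 count (10, n = 2).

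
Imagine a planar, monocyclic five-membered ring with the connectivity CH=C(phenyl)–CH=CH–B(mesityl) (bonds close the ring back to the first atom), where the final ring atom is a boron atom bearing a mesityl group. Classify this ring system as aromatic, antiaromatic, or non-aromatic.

Antiaromatic

The p orbitals form a continuous loop: each doubly-bonded ring atom is sp² with one p-orbital electron; the boron has an empty p orbital. The ring is fully conjugated.
Counting π electrons: 2 × 2 = 4 from the double-bond units + 0 from the B(mesityl) atom = 4.
With 4 = 4·1 π electrons, Hückel's rule classifies the planar ring as antiaromatic.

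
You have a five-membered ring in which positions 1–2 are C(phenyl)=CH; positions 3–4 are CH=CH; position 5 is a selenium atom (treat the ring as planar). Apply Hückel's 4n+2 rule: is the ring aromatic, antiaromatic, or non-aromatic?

Check conjugation: every atom in a ring double bond is sp² and brings one electron to the p orbital; the selenium donates one lone pair from its p orbital — every position has a p orbital, so the cyclic π system is continuous.
Tallying contributions gives 2 × 2 = 4 from the double-bond units + 2 from the Se atom = 6.
6 = 4(1) + 2, which satisfies Hückel's 4n+2 rule.

Aromatic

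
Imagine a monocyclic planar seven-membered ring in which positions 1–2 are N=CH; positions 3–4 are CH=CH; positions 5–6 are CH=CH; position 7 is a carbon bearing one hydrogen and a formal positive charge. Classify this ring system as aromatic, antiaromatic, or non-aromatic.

Every ring atom contributes a p orbital perpendicular to the ring (the double-bond atoms are sp², each contributing one p electron; each sp² =N– keeps its lone pair in-plane and puts one electron into the π system; the carbocation has an empty p orbital), so the π system is cyclic and fully conjugated.
Tallying contributions gives 3 × 2 = 6 from the double-bond units + 0 from the CH(+) atom = 6.
6 = 4(1) + 2, which satisfies Hückel's 4n+2 rule.

Aromatic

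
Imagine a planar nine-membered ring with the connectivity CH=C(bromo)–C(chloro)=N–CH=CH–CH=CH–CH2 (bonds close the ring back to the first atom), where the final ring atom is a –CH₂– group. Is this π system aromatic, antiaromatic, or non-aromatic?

The CH2 position has four σ bonds — the tetrahedral CH₂ carbon is sp³ and has no p orbital in the ring π system — so the cyclic conjugation is interrupted.
Hückel's rule only applies to fully conjugated rings, so this one is simply non-aromatic.

Non-aromatic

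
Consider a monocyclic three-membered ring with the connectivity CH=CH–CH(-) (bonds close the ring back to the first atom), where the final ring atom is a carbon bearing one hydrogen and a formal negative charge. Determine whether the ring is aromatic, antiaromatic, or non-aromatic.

Every ring atom contributes a p orbital perpendicular to the ring (each doubly-bonded ring atom is sp² with one p-orbital electron; the carbanion's lone pair occupies the p orbital), so the π system is cyclic and fully conjugated.
π-electron count: 1 × 2 = 2 from the double-bond unit + 2 from the CH(-) atom = 4.
A 4n π count (4, n = 1) in a planar conjugated ring means antiaromatic.

Antiaromatic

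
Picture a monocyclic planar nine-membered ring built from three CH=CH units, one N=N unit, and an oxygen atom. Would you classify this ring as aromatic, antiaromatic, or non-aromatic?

Aromatic

Check conjugation: every atom in a ring double bond is sp² and brings one electron to the p orbital; each sp² =N– keeps its lone pair in-plane and puts one electron into the π system; the oxygen donates one lone pair from its p orbital — every position has a p orbital, so the cyclic π system is continuous.
Adding the contributions, 4 × 2 = 8 from the double-bond units + 2 from the O atom = 10.
With 10 π electrons (n = 2), the Hückel 4n+2 condition holds.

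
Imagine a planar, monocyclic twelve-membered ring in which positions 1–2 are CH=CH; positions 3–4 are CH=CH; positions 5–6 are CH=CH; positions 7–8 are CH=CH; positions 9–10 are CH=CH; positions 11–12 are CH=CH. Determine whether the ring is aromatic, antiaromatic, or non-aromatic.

The p orbitals form a continuous loop: the double-bond atoms are sp², each contributing one p electron. The ring is fully conjugated.
Adding the contributions, 6 × 2 = 12 from the 6 double-bond units.
A 4n π count (12, n = 3) in a planar conjugated ring means antiaromatic.

Antiaromatic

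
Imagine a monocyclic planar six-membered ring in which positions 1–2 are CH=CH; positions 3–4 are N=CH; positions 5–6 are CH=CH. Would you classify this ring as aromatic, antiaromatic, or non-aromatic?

Aromatic

All ring atoms are sp² and supply a p orbital to the ring (each doubly-bonded ring atom is sp² with one p-orbital electron; the doubly-bonded nitrogens are pyridine-type — their lone pairs lie in the ring plane, leaving one electron in the p orbital); the conjugation is uninterrupted.
Adding the contributions, 3 × 2 = 6 from the 3 double-bond units.
6 = 4(1) + 2, which satisfies Hückel's 4n+2 rule.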